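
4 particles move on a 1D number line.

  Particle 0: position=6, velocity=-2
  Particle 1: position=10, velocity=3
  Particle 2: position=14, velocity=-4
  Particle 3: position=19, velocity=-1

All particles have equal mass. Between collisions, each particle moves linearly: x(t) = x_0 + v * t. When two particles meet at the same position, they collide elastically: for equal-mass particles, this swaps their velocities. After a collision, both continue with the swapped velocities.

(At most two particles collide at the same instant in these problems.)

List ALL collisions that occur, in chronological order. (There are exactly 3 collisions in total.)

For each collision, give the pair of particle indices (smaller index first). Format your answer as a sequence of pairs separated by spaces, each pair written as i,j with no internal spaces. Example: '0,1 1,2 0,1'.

Collision at t=4/7: particles 1 and 2 swap velocities; positions: p0=34/7 p1=82/7 p2=82/7 p3=129/7; velocities now: v0=-2 v1=-4 v2=3 v3=-1
Collision at t=9/4: particles 2 and 3 swap velocities; positions: p0=3/2 p1=5 p2=67/4 p3=67/4; velocities now: v0=-2 v1=-4 v2=-1 v3=3
Collision at t=4: particles 0 and 1 swap velocities; positions: p0=-2 p1=-2 p2=15 p3=22; velocities now: v0=-4 v1=-2 v2=-1 v3=3

Answer: 1,2 2,3 0,1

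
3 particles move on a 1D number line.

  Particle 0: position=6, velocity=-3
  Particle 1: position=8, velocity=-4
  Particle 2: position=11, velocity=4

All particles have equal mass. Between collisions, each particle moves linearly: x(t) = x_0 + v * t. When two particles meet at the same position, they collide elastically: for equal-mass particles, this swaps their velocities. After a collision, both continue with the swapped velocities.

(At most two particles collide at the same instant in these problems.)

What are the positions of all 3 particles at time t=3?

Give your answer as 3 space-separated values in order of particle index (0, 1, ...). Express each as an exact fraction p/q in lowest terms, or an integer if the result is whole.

Answer: -4 -3 23

Derivation:
Collision at t=2: particles 0 and 1 swap velocities; positions: p0=0 p1=0 p2=19; velocities now: v0=-4 v1=-3 v2=4
Advance to t=3 (no further collisions before then); velocities: v0=-4 v1=-3 v2=4; positions = -4 -3 23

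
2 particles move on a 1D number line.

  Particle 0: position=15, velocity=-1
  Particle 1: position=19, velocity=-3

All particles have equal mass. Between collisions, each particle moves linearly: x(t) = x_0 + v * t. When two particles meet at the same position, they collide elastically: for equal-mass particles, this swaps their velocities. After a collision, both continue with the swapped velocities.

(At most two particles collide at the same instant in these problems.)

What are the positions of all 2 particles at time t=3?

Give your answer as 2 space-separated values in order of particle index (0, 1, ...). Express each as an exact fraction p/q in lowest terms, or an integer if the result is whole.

Collision at t=2: particles 0 and 1 swap velocities; positions: p0=13 p1=13; velocities now: v0=-3 v1=-1
Advance to t=3 (no further collisions before then); velocities: v0=-3 v1=-1; positions = 10 12

Answer: 10 12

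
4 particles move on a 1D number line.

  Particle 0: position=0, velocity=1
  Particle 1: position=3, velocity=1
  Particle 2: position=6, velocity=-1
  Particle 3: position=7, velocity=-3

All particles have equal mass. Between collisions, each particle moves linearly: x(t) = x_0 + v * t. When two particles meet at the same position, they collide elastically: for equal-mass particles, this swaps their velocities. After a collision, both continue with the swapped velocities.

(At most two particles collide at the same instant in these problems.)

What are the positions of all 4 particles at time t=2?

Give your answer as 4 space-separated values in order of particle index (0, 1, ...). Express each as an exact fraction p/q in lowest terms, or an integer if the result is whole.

Collision at t=1/2: particles 2 and 3 swap velocities; positions: p0=1/2 p1=7/2 p2=11/2 p3=11/2; velocities now: v0=1 v1=1 v2=-3 v3=-1
Collision at t=1: particles 1 and 2 swap velocities; positions: p0=1 p1=4 p2=4 p3=5; velocities now: v0=1 v1=-3 v2=1 v3=-1
Collision at t=3/2: particles 2 and 3 swap velocities; positions: p0=3/2 p1=5/2 p2=9/2 p3=9/2; velocities now: v0=1 v1=-3 v2=-1 v3=1
Collision at t=7/4: particles 0 and 1 swap velocities; positions: p0=7/4 p1=7/4 p2=17/4 p3=19/4; velocities now: v0=-3 v1=1 v2=-1 v3=1
Advance to t=2 (no further collisions before then); velocities: v0=-3 v1=1 v2=-1 v3=1; positions = 1 2 4 5

Answer: 1 2 4 5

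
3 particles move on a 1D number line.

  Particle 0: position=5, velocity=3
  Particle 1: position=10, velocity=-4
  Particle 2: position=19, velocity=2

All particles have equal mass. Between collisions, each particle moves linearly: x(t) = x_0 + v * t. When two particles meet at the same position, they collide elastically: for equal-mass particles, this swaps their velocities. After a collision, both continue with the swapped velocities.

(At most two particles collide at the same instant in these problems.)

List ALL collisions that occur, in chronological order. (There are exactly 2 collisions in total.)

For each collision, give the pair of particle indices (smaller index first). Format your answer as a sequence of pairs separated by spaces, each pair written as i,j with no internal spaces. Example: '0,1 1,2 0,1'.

Answer: 0,1 1,2

Derivation:
Collision at t=5/7: particles 0 and 1 swap velocities; positions: p0=50/7 p1=50/7 p2=143/7; velocities now: v0=-4 v1=3 v2=2
Collision at t=14: particles 1 and 2 swap velocities; positions: p0=-46 p1=47 p2=47; velocities now: v0=-4 v1=2 v2=3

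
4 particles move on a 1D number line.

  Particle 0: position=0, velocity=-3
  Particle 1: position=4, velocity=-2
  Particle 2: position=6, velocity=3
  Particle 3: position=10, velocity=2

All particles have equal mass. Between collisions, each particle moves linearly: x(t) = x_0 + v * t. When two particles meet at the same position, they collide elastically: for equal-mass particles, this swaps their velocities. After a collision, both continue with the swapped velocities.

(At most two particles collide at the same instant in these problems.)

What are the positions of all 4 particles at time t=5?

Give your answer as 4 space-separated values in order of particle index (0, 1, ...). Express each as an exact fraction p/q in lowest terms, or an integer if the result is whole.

Answer: -15 -6 20 21

Derivation:
Collision at t=4: particles 2 and 3 swap velocities; positions: p0=-12 p1=-4 p2=18 p3=18; velocities now: v0=-3 v1=-2 v2=2 v3=3
Advance to t=5 (no further collisions before then); velocities: v0=-3 v1=-2 v2=2 v3=3; positions = -15 -6 20 21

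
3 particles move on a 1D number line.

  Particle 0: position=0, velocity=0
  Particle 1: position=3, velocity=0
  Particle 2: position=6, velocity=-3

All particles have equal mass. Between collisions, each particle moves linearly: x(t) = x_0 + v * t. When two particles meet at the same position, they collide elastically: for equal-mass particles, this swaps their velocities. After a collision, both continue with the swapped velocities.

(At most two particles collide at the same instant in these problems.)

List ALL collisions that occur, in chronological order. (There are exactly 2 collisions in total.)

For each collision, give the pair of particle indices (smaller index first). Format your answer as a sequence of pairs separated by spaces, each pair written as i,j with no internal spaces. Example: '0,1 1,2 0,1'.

Answer: 1,2 0,1

Derivation:
Collision at t=1: particles 1 and 2 swap velocities; positions: p0=0 p1=3 p2=3; velocities now: v0=0 v1=-3 v2=0
Collision at t=2: particles 0 and 1 swap velocities; positions: p0=0 p1=0 p2=3; velocities now: v0=-3 v1=0 v2=0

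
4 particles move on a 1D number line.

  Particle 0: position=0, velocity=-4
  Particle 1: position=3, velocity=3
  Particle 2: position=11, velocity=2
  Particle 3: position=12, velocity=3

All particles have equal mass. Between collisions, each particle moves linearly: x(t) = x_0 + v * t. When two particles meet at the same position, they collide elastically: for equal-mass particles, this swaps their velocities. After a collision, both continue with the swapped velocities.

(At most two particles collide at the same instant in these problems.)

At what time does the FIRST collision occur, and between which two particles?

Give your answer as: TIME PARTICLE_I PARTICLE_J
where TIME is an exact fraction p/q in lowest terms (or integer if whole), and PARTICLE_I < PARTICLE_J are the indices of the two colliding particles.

Answer: 8 1 2

Derivation:
Pair (0,1): pos 0,3 vel -4,3 -> not approaching (rel speed -7 <= 0)
Pair (1,2): pos 3,11 vel 3,2 -> gap=8, closing at 1/unit, collide at t=8
Pair (2,3): pos 11,12 vel 2,3 -> not approaching (rel speed -1 <= 0)
Earliest collision: t=8 between 1 and 2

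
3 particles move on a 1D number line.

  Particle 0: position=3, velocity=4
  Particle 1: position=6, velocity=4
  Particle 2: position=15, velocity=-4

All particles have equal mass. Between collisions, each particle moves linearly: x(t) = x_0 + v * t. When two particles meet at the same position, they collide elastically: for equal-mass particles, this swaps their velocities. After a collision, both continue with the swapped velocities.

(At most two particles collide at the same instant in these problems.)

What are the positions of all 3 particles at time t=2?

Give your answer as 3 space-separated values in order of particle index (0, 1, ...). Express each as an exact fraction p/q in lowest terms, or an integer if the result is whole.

Collision at t=9/8: particles 1 and 2 swap velocities; positions: p0=15/2 p1=21/2 p2=21/2; velocities now: v0=4 v1=-4 v2=4
Collision at t=3/2: particles 0 and 1 swap velocities; positions: p0=9 p1=9 p2=12; velocities now: v0=-4 v1=4 v2=4
Advance to t=2 (no further collisions before then); velocities: v0=-4 v1=4 v2=4; positions = 7 11 14

Answer: 7 11 14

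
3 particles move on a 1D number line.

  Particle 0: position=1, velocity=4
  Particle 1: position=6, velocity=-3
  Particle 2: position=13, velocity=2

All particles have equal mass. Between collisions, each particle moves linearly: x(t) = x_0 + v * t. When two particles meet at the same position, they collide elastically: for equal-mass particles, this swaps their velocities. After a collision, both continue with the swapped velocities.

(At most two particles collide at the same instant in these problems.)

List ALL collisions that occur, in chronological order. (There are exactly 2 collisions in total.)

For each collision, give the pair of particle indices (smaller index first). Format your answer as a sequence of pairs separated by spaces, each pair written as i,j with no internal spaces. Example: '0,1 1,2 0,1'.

Answer: 0,1 1,2

Derivation:
Collision at t=5/7: particles 0 and 1 swap velocities; positions: p0=27/7 p1=27/7 p2=101/7; velocities now: v0=-3 v1=4 v2=2
Collision at t=6: particles 1 and 2 swap velocities; positions: p0=-12 p1=25 p2=25; velocities now: v0=-3 v1=2 v2=4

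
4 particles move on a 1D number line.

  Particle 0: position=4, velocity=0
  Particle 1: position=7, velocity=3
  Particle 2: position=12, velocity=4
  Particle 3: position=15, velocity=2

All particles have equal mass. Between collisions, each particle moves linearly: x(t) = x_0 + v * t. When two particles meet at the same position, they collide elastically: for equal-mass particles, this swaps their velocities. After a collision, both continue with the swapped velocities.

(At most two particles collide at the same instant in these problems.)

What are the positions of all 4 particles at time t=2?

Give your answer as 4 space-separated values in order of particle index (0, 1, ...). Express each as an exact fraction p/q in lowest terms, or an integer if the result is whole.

Collision at t=3/2: particles 2 and 3 swap velocities; positions: p0=4 p1=23/2 p2=18 p3=18; velocities now: v0=0 v1=3 v2=2 v3=4
Advance to t=2 (no further collisions before then); velocities: v0=0 v1=3 v2=2 v3=4; positions = 4 13 19 20

Answer: 4 13 19 20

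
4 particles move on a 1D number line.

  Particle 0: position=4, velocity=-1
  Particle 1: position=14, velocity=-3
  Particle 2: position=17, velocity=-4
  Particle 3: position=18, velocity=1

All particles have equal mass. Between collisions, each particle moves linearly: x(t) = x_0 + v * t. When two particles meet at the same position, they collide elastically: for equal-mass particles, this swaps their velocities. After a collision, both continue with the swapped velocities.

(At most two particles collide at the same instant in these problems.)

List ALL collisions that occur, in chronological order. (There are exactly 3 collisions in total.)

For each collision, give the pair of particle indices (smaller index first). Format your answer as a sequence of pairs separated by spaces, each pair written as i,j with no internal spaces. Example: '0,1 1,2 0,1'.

Collision at t=3: particles 1 and 2 swap velocities; positions: p0=1 p1=5 p2=5 p3=21; velocities now: v0=-1 v1=-4 v2=-3 v3=1
Collision at t=13/3: particles 0 and 1 swap velocities; positions: p0=-1/3 p1=-1/3 p2=1 p3=67/3; velocities now: v0=-4 v1=-1 v2=-3 v3=1
Collision at t=5: particles 1 and 2 swap velocities; positions: p0=-3 p1=-1 p2=-1 p3=23; velocities now: v0=-4 v1=-3 v2=-1 v3=1

Answer: 1,2 0,1 1,2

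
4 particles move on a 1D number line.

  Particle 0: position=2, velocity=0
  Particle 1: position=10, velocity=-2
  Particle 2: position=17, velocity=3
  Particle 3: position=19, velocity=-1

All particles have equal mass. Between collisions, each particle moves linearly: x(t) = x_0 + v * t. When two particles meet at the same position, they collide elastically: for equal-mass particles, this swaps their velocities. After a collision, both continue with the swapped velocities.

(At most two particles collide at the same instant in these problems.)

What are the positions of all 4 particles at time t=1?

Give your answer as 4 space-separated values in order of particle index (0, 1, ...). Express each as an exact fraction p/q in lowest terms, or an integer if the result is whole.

Collision at t=1/2: particles 2 and 3 swap velocities; positions: p0=2 p1=9 p2=37/2 p3=37/2; velocities now: v0=0 v1=-2 v2=-1 v3=3
Advance to t=1 (no further collisions before then); velocities: v0=0 v1=-2 v2=-1 v3=3; positions = 2 8 18 20

Answer: 2 8 18 20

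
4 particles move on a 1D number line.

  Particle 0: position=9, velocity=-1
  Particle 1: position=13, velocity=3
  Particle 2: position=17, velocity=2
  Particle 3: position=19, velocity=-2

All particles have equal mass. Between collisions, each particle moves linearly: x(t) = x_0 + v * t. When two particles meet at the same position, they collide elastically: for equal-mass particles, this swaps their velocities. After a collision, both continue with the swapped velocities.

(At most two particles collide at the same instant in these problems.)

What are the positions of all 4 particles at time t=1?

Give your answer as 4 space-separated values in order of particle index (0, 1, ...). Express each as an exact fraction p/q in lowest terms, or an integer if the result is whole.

Answer: 8 16 17 19

Derivation:
Collision at t=1/2: particles 2 and 3 swap velocities; positions: p0=17/2 p1=29/2 p2=18 p3=18; velocities now: v0=-1 v1=3 v2=-2 v3=2
Advance to t=1 (no further collisions before then); velocities: v0=-1 v1=3 v2=-2 v3=2; positions = 8 16 17 19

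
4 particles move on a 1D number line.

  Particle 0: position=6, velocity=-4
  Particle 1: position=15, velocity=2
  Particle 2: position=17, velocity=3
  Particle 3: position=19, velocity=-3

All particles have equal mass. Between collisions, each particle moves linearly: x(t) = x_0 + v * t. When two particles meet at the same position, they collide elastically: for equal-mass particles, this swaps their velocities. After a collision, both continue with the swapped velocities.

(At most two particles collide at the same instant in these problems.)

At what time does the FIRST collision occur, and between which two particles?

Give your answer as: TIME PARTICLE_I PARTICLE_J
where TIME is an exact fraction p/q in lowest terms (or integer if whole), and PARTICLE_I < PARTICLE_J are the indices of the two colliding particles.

Answer: 1/3 2 3

Derivation:
Pair (0,1): pos 6,15 vel -4,2 -> not approaching (rel speed -6 <= 0)
Pair (1,2): pos 15,17 vel 2,3 -> not approaching (rel speed -1 <= 0)
Pair (2,3): pos 17,19 vel 3,-3 -> gap=2, closing at 6/unit, collide at t=1/3
Earliest collision: t=1/3 between 2 and 3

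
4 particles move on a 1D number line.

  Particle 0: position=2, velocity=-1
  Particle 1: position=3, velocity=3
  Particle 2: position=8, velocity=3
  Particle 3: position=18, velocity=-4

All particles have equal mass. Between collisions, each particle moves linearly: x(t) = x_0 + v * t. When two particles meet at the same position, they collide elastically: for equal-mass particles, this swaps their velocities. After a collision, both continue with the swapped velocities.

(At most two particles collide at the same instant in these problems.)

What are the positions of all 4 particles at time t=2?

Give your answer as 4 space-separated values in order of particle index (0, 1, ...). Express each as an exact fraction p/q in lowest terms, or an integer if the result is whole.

Collision at t=10/7: particles 2 and 3 swap velocities; positions: p0=4/7 p1=51/7 p2=86/7 p3=86/7; velocities now: v0=-1 v1=3 v2=-4 v3=3
Advance to t=2 (no further collisions before then); velocities: v0=-1 v1=3 v2=-4 v3=3; positions = 0 9 10 14

Answer: 0 9 10 14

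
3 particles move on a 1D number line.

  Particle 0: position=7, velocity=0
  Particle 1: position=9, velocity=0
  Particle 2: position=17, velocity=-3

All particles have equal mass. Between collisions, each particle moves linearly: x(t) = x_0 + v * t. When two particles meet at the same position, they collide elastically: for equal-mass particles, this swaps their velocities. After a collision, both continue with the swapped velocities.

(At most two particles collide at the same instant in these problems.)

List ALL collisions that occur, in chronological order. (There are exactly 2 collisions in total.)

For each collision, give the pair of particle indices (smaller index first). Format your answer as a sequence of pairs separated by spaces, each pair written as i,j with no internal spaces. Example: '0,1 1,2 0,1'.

Collision at t=8/3: particles 1 and 2 swap velocities; positions: p0=7 p1=9 p2=9; velocities now: v0=0 v1=-3 v2=0
Collision at t=10/3: particles 0 and 1 swap velocities; positions: p0=7 p1=7 p2=9; velocities now: v0=-3 v1=0 v2=0

Answer: 1,2 0,1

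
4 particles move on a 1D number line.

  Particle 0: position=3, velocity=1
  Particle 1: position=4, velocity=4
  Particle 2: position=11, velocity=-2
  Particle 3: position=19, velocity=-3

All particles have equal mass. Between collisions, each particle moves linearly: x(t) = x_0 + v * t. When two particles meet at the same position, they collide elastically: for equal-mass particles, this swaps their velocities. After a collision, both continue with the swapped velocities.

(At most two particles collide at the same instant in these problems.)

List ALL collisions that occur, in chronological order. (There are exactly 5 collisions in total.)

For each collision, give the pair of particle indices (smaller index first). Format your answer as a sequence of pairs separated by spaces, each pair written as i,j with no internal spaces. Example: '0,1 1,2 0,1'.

Answer: 1,2 2,3 0,1 1,2 0,1

Derivation:
Collision at t=7/6: particles 1 and 2 swap velocities; positions: p0=25/6 p1=26/3 p2=26/3 p3=31/2; velocities now: v0=1 v1=-2 v2=4 v3=-3
Collision at t=15/7: particles 2 and 3 swap velocities; positions: p0=36/7 p1=47/7 p2=88/7 p3=88/7; velocities now: v0=1 v1=-2 v2=-3 v3=4
Collision at t=8/3: particles 0 and 1 swap velocities; positions: p0=17/3 p1=17/3 p2=11 p3=44/3; velocities now: v0=-2 v1=1 v2=-3 v3=4
Collision at t=4: particles 1 and 2 swap velocities; positions: p0=3 p1=7 p2=7 p3=20; velocities now: v0=-2 v1=-3 v2=1 v3=4
Collision at t=8: particles 0 and 1 swap velocities; positions: p0=-5 p1=-5 p2=11 p3=36; velocities now: v0=-3 v1=-2 v2=1 v3=4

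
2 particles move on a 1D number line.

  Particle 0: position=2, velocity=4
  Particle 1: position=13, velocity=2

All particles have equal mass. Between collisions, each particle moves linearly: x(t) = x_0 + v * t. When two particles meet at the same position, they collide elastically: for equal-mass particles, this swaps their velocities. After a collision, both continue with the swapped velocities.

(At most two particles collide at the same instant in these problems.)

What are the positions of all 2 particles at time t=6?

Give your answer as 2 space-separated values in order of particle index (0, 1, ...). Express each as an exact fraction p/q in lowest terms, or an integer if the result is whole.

Collision at t=11/2: particles 0 and 1 swap velocities; positions: p0=24 p1=24; velocities now: v0=2 v1=4
Advance to t=6 (no further collisions before then); velocities: v0=2 v1=4; positions = 25 26

Answer: 25 26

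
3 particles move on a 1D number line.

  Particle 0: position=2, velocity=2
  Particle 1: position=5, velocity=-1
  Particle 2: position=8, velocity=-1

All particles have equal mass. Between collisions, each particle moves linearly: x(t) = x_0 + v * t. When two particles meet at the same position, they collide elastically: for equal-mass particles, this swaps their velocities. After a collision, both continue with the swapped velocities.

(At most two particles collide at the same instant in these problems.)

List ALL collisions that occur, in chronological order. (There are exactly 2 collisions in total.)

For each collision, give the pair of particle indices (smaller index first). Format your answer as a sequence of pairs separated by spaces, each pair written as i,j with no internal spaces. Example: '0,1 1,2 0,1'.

Collision at t=1: particles 0 and 1 swap velocities; positions: p0=4 p1=4 p2=7; velocities now: v0=-1 v1=2 v2=-1
Collision at t=2: particles 1 and 2 swap velocities; positions: p0=3 p1=6 p2=6; velocities now: v0=-1 v1=-1 v2=2

Answer: 0,1 1,2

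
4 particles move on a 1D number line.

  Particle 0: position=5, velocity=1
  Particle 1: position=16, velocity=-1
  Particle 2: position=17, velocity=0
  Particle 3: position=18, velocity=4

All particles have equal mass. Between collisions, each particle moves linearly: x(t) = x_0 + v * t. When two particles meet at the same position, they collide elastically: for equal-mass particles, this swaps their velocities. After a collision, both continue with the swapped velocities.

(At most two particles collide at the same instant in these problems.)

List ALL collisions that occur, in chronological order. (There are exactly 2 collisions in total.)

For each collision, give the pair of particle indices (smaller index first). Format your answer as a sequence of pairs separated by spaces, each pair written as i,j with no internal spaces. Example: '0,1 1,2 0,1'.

Collision at t=11/2: particles 0 and 1 swap velocities; positions: p0=21/2 p1=21/2 p2=17 p3=40; velocities now: v0=-1 v1=1 v2=0 v3=4
Collision at t=12: particles 1 and 2 swap velocities; positions: p0=4 p1=17 p2=17 p3=66; velocities now: v0=-1 v1=0 v2=1 v3=4

Answer: 0,1 1,2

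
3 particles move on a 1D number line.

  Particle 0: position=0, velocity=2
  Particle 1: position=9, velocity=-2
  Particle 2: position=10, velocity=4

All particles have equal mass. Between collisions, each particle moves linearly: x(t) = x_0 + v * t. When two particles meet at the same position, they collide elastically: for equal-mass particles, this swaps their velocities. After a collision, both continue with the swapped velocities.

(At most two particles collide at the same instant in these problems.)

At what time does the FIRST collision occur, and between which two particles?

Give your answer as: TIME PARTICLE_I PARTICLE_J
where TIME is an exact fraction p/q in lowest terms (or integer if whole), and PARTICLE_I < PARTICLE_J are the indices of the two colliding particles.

Answer: 9/4 0 1

Derivation:
Pair (0,1): pos 0,9 vel 2,-2 -> gap=9, closing at 4/unit, collide at t=9/4
Pair (1,2): pos 9,10 vel -2,4 -> not approaching (rel speed -6 <= 0)
Earliest collision: t=9/4 between 0 and 1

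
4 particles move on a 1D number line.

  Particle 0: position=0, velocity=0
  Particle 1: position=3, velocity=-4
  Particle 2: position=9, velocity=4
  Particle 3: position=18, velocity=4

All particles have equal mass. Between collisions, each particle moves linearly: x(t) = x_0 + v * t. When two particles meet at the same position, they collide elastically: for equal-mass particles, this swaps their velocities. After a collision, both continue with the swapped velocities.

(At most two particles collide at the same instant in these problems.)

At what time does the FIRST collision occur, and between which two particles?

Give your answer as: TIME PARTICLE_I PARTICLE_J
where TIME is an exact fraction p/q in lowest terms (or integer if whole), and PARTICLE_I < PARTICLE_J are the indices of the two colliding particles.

Pair (0,1): pos 0,3 vel 0,-4 -> gap=3, closing at 4/unit, collide at t=3/4
Pair (1,2): pos 3,9 vel -4,4 -> not approaching (rel speed -8 <= 0)
Pair (2,3): pos 9,18 vel 4,4 -> not approaching (rel speed 0 <= 0)
Earliest collision: t=3/4 between 0 and 1

Answer: 3/4 0 1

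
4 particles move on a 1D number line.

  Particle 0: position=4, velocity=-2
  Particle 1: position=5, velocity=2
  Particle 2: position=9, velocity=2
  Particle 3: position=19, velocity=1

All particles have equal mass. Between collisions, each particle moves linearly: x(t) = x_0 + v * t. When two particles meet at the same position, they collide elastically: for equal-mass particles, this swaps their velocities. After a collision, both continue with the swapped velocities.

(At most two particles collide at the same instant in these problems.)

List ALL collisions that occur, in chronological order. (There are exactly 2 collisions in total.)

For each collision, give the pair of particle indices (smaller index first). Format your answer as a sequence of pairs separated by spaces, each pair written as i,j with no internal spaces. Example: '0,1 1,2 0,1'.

Collision at t=10: particles 2 and 3 swap velocities; positions: p0=-16 p1=25 p2=29 p3=29; velocities now: v0=-2 v1=2 v2=1 v3=2
Collision at t=14: particles 1 and 2 swap velocities; positions: p0=-24 p1=33 p2=33 p3=37; velocities now: v0=-2 v1=1 v2=2 v3=2

Answer: 2,3 1,2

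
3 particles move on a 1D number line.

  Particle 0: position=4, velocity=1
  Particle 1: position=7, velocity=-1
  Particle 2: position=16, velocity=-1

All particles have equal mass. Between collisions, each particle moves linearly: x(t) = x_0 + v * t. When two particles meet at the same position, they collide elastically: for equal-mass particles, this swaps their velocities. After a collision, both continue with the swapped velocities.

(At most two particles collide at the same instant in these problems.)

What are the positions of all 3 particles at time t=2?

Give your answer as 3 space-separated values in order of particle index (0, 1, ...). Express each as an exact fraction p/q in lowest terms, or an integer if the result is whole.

Answer: 5 6 14

Derivation:
Collision at t=3/2: particles 0 and 1 swap velocities; positions: p0=11/2 p1=11/2 p2=29/2; velocities now: v0=-1 v1=1 v2=-1
Advance to t=2 (no further collisions before then); velocities: v0=-1 v1=1 v2=-1; positions = 5 6 14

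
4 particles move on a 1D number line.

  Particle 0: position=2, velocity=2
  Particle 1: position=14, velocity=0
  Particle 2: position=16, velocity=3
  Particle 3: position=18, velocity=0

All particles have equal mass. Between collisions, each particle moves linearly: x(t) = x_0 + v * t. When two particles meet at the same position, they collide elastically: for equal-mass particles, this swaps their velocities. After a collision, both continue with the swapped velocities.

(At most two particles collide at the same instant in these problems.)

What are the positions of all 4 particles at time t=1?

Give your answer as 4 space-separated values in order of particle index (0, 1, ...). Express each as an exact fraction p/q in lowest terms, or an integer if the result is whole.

Collision at t=2/3: particles 2 and 3 swap velocities; positions: p0=10/3 p1=14 p2=18 p3=18; velocities now: v0=2 v1=0 v2=0 v3=3
Advance to t=1 (no further collisions before then); velocities: v0=2 v1=0 v2=0 v3=3; positions = 4 14 18 19

Answer: 4 14 18 19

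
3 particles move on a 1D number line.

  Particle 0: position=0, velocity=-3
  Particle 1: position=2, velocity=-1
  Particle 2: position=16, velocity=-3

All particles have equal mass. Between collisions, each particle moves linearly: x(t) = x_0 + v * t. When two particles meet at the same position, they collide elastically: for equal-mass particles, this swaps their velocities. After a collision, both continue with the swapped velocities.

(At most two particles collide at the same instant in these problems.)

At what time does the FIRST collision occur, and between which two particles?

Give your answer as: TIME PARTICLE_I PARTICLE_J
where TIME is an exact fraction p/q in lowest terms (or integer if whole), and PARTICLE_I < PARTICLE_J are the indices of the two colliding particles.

Answer: 7 1 2

Derivation:
Pair (0,1): pos 0,2 vel -3,-1 -> not approaching (rel speed -2 <= 0)
Pair (1,2): pos 2,16 vel -1,-3 -> gap=14, closing at 2/unit, collide at t=7
Earliest collision: t=7 between 1 and 2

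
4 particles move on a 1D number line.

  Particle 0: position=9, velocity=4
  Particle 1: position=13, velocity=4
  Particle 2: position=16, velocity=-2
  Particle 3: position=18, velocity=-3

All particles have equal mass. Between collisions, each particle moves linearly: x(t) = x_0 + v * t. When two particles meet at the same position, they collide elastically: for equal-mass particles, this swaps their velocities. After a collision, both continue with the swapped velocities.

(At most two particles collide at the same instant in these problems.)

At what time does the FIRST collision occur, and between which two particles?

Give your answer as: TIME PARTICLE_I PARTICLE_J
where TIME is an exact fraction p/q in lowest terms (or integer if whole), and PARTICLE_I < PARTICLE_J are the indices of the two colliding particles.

Answer: 1/2 1 2

Derivation:
Pair (0,1): pos 9,13 vel 4,4 -> not approaching (rel speed 0 <= 0)
Pair (1,2): pos 13,16 vel 4,-2 -> gap=3, closing at 6/unit, collide at t=1/2
Pair (2,3): pos 16,18 vel -2,-3 -> gap=2, closing at 1/unit, collide at t=2
Earliest collision: t=1/2 between 1 and 2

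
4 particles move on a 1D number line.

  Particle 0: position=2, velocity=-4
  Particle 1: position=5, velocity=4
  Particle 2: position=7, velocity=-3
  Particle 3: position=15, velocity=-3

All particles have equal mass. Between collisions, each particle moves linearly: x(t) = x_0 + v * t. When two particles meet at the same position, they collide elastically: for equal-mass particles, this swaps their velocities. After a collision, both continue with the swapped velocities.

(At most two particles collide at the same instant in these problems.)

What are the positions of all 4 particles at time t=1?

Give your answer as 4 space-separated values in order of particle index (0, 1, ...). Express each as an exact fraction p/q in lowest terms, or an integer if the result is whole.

Answer: -2 4 9 12

Derivation:
Collision at t=2/7: particles 1 and 2 swap velocities; positions: p0=6/7 p1=43/7 p2=43/7 p3=99/7; velocities now: v0=-4 v1=-3 v2=4 v3=-3
Advance to t=1 (no further collisions before then); velocities: v0=-4 v1=-3 v2=4 v3=-3; positions = -2 4 9 12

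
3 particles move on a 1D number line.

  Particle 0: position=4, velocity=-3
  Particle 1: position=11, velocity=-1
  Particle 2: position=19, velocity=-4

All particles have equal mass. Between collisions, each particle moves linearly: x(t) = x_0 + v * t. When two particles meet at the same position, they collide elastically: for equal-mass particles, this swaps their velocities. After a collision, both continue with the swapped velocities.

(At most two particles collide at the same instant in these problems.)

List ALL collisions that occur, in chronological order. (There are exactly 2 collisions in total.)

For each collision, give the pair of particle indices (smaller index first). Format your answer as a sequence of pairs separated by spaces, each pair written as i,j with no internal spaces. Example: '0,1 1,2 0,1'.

Collision at t=8/3: particles 1 and 2 swap velocities; positions: p0=-4 p1=25/3 p2=25/3; velocities now: v0=-3 v1=-4 v2=-1
Collision at t=15: particles 0 and 1 swap velocities; positions: p0=-41 p1=-41 p2=-4; velocities now: v0=-4 v1=-3 v2=-1

Answer: 1,2 0,1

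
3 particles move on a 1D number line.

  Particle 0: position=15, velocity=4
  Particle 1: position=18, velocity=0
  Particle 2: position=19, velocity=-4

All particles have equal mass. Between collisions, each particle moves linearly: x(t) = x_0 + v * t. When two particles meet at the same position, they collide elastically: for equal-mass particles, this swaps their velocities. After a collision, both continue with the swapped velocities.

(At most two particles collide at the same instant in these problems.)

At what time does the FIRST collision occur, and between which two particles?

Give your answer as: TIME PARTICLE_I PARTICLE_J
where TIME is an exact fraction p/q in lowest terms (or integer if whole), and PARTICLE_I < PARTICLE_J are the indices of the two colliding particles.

Pair (0,1): pos 15,18 vel 4,0 -> gap=3, closing at 4/unit, collide at t=3/4
Pair (1,2): pos 18,19 vel 0,-4 -> gap=1, closing at 4/unit, collide at t=1/4
Earliest collision: t=1/4 between 1 and 2

Answer: 1/4 1 2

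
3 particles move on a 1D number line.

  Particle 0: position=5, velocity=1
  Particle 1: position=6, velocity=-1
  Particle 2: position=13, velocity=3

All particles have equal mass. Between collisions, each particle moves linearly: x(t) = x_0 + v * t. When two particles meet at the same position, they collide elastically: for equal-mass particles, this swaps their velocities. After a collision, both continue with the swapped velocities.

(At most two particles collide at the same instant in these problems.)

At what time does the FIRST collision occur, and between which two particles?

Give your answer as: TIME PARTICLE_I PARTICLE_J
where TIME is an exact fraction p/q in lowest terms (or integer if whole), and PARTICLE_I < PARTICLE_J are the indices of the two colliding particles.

Answer: 1/2 0 1

Derivation:
Pair (0,1): pos 5,6 vel 1,-1 -> gap=1, closing at 2/unit, collide at t=1/2
Pair (1,2): pos 6,13 vel -1,3 -> not approaching (rel speed -4 <= 0)
Earliest collision: t=1/2 between 0 and 1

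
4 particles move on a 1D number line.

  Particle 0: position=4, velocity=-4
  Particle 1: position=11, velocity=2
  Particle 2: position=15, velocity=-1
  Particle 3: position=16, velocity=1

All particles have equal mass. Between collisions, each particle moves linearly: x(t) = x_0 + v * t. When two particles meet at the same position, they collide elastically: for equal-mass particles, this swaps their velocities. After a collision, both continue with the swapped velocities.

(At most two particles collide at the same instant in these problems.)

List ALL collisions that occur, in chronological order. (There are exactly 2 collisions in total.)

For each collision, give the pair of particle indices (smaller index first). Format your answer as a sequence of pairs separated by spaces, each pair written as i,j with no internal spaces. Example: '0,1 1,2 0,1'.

Collision at t=4/3: particles 1 and 2 swap velocities; positions: p0=-4/3 p1=41/3 p2=41/3 p3=52/3; velocities now: v0=-4 v1=-1 v2=2 v3=1
Collision at t=5: particles 2 and 3 swap velocities; positions: p0=-16 p1=10 p2=21 p3=21; velocities now: v0=-4 v1=-1 v2=1 v3=2

Answer: 1,2 2,3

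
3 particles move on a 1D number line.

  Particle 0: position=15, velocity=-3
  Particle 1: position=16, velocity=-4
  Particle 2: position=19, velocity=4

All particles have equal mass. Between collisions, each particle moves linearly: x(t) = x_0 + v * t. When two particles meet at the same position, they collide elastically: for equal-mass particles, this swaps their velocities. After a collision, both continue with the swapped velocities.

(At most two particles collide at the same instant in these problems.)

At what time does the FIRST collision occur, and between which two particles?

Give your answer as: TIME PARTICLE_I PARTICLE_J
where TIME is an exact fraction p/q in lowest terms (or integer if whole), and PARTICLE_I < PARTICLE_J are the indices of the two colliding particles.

Answer: 1 0 1

Derivation:
Pair (0,1): pos 15,16 vel -3,-4 -> gap=1, closing at 1/unit, collide at t=1
Pair (1,2): pos 16,19 vel -4,4 -> not approaching (rel speed -8 <= 0)
Earliest collision: t=1 between 0 and 1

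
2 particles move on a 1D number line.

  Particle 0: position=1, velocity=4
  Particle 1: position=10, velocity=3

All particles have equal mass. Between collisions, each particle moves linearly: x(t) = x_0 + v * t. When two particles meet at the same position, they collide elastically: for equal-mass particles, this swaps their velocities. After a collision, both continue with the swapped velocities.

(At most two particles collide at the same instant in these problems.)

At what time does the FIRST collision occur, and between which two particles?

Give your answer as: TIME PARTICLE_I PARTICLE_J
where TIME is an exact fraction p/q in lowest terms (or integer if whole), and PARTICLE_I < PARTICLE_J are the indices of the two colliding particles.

Pair (0,1): pos 1,10 vel 4,3 -> gap=9, closing at 1/unit, collide at t=9
Earliest collision: t=9 between 0 and 1

Answer: 9 0 1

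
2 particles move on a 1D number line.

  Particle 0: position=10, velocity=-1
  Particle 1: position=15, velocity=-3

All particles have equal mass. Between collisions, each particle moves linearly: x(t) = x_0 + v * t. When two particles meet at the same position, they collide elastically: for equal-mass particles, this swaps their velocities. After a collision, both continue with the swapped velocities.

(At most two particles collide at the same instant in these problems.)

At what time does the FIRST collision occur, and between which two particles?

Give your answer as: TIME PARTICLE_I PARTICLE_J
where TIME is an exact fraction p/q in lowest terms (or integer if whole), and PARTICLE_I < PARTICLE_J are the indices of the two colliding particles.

Pair (0,1): pos 10,15 vel -1,-3 -> gap=5, closing at 2/unit, collide at t=5/2
Earliest collision: t=5/2 between 0 and 1

Answer: 5/2 0 1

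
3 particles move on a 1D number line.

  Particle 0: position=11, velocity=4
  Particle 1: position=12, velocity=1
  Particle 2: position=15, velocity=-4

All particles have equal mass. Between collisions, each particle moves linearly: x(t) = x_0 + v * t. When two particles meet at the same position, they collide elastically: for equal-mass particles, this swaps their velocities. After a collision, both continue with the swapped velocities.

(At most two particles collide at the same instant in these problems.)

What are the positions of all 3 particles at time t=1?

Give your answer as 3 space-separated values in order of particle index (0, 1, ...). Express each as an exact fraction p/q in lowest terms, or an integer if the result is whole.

Collision at t=1/3: particles 0 and 1 swap velocities; positions: p0=37/3 p1=37/3 p2=41/3; velocities now: v0=1 v1=4 v2=-4
Collision at t=1/2: particles 1 and 2 swap velocities; positions: p0=25/2 p1=13 p2=13; velocities now: v0=1 v1=-4 v2=4
Collision at t=3/5: particles 0 and 1 swap velocities; positions: p0=63/5 p1=63/5 p2=67/5; velocities now: v0=-4 v1=1 v2=4
Advance to t=1 (no further collisions before then); velocities: v0=-4 v1=1 v2=4; positions = 11 13 15

Answer: 11 13 15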